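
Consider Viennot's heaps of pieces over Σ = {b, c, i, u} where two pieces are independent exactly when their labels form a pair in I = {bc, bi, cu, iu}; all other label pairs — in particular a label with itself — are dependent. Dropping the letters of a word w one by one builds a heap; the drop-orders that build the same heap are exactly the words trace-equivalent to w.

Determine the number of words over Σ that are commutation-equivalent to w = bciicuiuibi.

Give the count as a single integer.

0(b) covers ∅
1(c) covers ∅
2(i) covers 1:c
3(i) covers 2:i
4(c) covers 3:i
5(u) covers 0:b
6(i) covers 4:c
7(u) covers 5:u
8(i) covers 6:i
9(b) covers 7:u
10(i) covers 8:i
floor of heap: 0:b, 1:c
completions by unplaced set U, small U first (add the entries for U minus each lowest piece of U):
  |U|=1: {9}:1  {10}:1
  |U|=2: {7,9}:1  {8,10}:1  {9,10}:2
  |U|=3: {5,7,9}:1  {6,8,10}:1  {7,9,10}:3  {8,9,10}:3
  |U|=4: {0,5,7,9}:1  {4,6,8,10}:1  {5,7,9,10}:4  {6,8,9,10}:4  {7,8,9,10}:6
  |U|=5: {0,5,7,9,10}:5  {3,4,6,8,10}:1  {4,6,8,9,10}:5  {5,7,8,9,10}:10  {6,7,8,9,10}:10
  |U|=6: {0,5,7,8,9,10}:15  {2,3,4,6,8,10}:1  {3,4,6,8,9,10}:6  {4,6,7,8,9,10}:15  {5,6,7,8,9,10}:20
  |U|=7: {0,5,6,7,8,9,10}:35  {1,2,3,4,6,8,10}:1  {2,3,4,6,8,9,10}:7  {3,4,6,7,8,9,10}:21  {4,5,6,7,8,9,10}:35
  |U|=8: {0,4,5,6,7,8,9,10}:70  {1,2,3,4,6,8,9,10}:8  {2,3,4,6,7,8,9,10}:28  {3,4,5,6,7,8,9,10}:56
  |U|=9: {0,3,4,5,6,7,8,9,10}:126  {1,2,3,4,6,7,8,9,10}:36  {2,3,4,5,6,7,8,9,10}:84
  start at 0(b): 120
  start at 1(c): 210
sum over floor = 330

330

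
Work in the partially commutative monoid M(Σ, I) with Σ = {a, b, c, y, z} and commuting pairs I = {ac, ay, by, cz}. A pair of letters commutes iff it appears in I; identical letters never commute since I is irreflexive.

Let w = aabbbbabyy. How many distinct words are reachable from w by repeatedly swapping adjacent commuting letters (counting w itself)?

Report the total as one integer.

drop 0:a onto floor
drop 1:a onto {0:a}
drop 2:b onto {1:a}
drop 3:b onto {2:b}
drop 4:b onto {3:b}
drop 5:b onto {4:b}
drop 6:a onto {5:b}
drop 7:b onto {6:a}
drop 8:y onto floor
drop 9:y onto {8:y}
ground layer = {0:a, 8:y}
drop-orders for the pieces not yet dropped (sum over which currently-grounded one goes next):
  1 to go: {7} 1  {9} 1
  2 to go: {6,7} 1  {7,9} 2  {8,9} 1
  3 to go: {5,6,7} 1  {6,7,9} 3  {7,8,9} 3
  4 to go: {4,5,6,7} 1  {5,6,7,9} 4  {6,7,8,9} 6
  5 to go: {3,4,5,6,7} 1  {4,5,6,7,9} 5  {5,6,7,8,9} 10
  6 to go: {2,3,4,5,6,7} 1  {3,4,5,6,7,9} 6  {4,5,6,7,8,9} 15
  7 to go: {1,2,3,4,5,6,7} 1  {2,3,4,5,6,7,9} 7  {3,4,5,6,7,8,9} 21
  8 to go: {0,1,2,3,4,5,6,7} 1  {1,2,3,4,5,6,7,9} 8  {2,3,4,5,6,7,8,9} 28
  if 0:a drops first: 36 orders
  if 8:y drops first: 9 orders
heap linearizations: 45

45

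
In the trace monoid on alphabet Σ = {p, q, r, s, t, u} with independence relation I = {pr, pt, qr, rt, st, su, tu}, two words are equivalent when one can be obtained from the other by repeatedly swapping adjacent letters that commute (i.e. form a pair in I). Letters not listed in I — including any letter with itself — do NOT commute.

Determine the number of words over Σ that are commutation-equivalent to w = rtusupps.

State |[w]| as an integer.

drop 0:r onto floor
drop 1:t onto floor
drop 2:u onto {0:r}
drop 3:s onto {0:r}
drop 4:u onto {2:u}
drop 5:p onto {3:s, 4:u}
drop 6:p onto {5:p}
drop 7:s onto {6:p}
ground layer = {0:r, 1:t}
drop-orders for the pieces not yet dropped (sum over which currently-grounded one goes next):
  1 to go: {1} 1  {7} 1
  2 to go: {1,7} 2  {6,7} 1
  3 to go: {1,6,7} 3  {5,6,7} 1
  4 to go: {1,5,6,7} 4  {3,5,6,7} 1  {4,5,6,7} 1
  5 to go: {1,3,5,6,7} 5  {1,4,5,6,7} 5  {2,4,5,6,7} 1  {3,4,5,6,7} 2
  6 to go: {1,2,4,5,6,7} 6  {1,3,4,5,6,7} 12  {2,3,4,5,6,7} 3
  if 0:r drops first: 21 orders
  if 1:t drops first: 3 orders
heap linearizations: 24

24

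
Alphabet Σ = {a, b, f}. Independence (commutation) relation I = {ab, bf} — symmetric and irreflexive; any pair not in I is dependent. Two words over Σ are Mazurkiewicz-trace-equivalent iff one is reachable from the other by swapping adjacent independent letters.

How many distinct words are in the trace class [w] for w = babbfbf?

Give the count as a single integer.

0(b) covers ∅
1(a) covers ∅
2(b) covers 0:b
3(b) covers 2:b
4(f) covers 1:a
5(b) covers 3:b
6(f) covers 4:f
floor of heap: 0:b, 1:a
completions by unplaced set U, small U first (add the entries for U minus each lowest piece of U):
  |U|=1: {5}:1  {6}:1
  |U|=2: {3,5}:1  {4,6}:1  {5,6}:2
  |U|=3: {1,4,6}:1  {2,3,5}:1  {3,5,6}:3  {4,5,6}:3
  |U|=4: {0,2,3,5}:1  {1,4,5,6}:4  {2,3,5,6}:4  {3,4,5,6}:6
  |U|=5: {0,2,3,5,6}:5  {1,3,4,5,6}:10  {2,3,4,5,6}:10
  start at 0(b): 20
  start at 1(a): 15
sum over floor = 35

35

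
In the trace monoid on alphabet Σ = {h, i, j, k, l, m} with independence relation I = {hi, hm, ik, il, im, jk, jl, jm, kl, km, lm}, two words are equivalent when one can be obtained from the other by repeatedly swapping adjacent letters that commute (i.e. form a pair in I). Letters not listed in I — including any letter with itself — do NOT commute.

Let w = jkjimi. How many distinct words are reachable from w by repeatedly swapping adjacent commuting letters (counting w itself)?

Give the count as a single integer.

30

0(j) covers ∅
1(k) covers ∅
2(j) covers 0:j
3(i) covers 2:j
4(m) covers ∅
5(i) covers 3:i
floor of heap: 0:j, 1:k, 4:m
completions by unplaced set U, small U first (add the entries for U minus each lowest piece of U):
  |U|=1: {1}:1  {4}:1  {5}:1
  |U|=2: {1,4}:2  {1,5}:2  {3,5}:1  {4,5}:2
  |U|=3: {1,3,5}:3  {1,4,5}:6  {2,3,5}:1  {3,4,5}:3
  |U|=4: {0,2,3,5}:1  {1,2,3,5}:4  {1,3,4,5}:12  {2,3,4,5}:4
  start at 0(j): 20
  start at 1(k): 5
  start at 4(m): 5
sum over floor = 30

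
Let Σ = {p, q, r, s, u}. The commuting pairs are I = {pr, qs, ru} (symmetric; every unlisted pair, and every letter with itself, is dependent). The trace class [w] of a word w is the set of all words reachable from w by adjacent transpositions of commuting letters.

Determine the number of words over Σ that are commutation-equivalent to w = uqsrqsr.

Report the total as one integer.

4

#0=u has no predecessor
#1=q depends on [0:u]
#2=s depends on [0:u]
#3=r depends on [1:q, 2:s]
#4=q depends on [3:r]
#5=s depends on [3:r]
#6=r depends on [4:q, 5:s]
sources: [0:u]
N(rest) = Σ N(rest − s) over sources s of rest; N(one piece) = 1:
  size 1 → [6]=1
  size 2 → [4,6]=1  [5,6]=1
  size 3 → [4,5,6]=2
  size 4 → [3,4,5,6]=2
  size 5 → [1,3,4,5,6]=2  [2,3,4,5,6]=2
  first=0(u) contributes 4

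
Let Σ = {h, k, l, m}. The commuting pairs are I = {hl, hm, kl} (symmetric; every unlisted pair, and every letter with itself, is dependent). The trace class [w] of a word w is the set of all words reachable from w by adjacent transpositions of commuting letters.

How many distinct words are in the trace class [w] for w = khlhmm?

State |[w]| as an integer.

16

piece 0:k — minimal
piece 1:h rests on {0:k}
piece 2:l — minimal
piece 3:h rests on {1:h}
piece 4:m rests on {0:k, 2:l}
piece 5:m rests on {4:m}
minimal pieces: {0:k, 2:l}
ways to finish when only these pieces remain (= sum over removing one remaining piece with nothing left below it):
  1 left: {3}→1  {5}→1
  2 left: {1,3}→1  {3,5}→2  {4,5}→1
  3 left: {1,3,5}→3  {2,4,5}→1  {3,4,5}→3
  4 left: {1,3,4,5}→6  {2,3,4,5}→4
  placing 0:k first → 10 extensions
  placing 2:l first → 6 extensions
total linear extensions = 16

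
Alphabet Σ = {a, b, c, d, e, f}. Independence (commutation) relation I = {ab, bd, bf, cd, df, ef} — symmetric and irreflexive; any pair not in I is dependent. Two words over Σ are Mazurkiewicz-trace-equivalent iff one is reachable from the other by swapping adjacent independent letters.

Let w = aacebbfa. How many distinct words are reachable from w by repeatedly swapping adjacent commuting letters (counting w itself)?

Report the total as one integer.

0(a) covers ∅
1(a) covers 0:a
2(c) covers 1:a
3(e) covers 2:c
4(b) covers 3:e
5(b) covers 4:b
6(f) covers 2:c
7(a) covers 3:e, 6:f
floor of heap: 0:a
completions by unplaced set U, small U first (add the entries for U minus each lowest piece of U):
  |U|=1: {5}:1  {7}:1
  |U|=2: {4,5}:1  {5,7}:2  {6,7}:1
  |U|=3: {4,5,7}:3  {5,6,7}:3
  |U|=4: {3,4,5,7}:3  {4,5,6,7}:6
  |U|=5: {3,4,5,6,7}:9
  |U|=6: {2,3,4,5,6,7}:9
  start at 0(a): 9

9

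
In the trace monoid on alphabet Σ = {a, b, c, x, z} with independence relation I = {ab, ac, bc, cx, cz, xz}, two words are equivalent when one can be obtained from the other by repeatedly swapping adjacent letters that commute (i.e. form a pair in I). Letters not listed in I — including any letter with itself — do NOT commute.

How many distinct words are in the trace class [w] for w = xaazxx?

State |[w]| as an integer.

3

0(x) covers ∅
1(a) covers 0:x
2(a) covers 1:a
3(z) covers 2:a
4(x) covers 2:a
5(x) covers 4:x
floor of heap: 0:x
completions by unplaced set U, small U first (add the entries for U minus each lowest piece of U):
  |U|=1: {3}:1  {5}:1
  |U|=2: {3,5}:2  {4,5}:1
  |U|=3: {3,4,5}:3
  |U|=4: {2,3,4,5}:3
  start at 0(x): 3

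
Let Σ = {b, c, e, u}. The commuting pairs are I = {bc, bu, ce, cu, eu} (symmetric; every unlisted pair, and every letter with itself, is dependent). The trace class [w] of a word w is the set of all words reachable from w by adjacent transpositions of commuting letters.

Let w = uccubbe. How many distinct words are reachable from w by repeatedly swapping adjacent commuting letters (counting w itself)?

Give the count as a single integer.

#0=u has no predecessor
#1=c has no predecessor
#2=c depends on [1:c]
#3=u depends on [0:u]
#4=b has no predecessor
#5=b depends on [4:b]
#6=e depends on [5:b]
sources: [0:u, 1:c, 4:b]
N(rest) = Σ N(rest − s) over sources s of rest; N(one piece) = 1:
  size 1 → [2]=1  [3]=1  [6]=1
  size 2 → [0,3]=1  [1,2]=1  [2,3]=2  [2,6]=2  [3,6]=2  [5,6]=1
  size 3 → [0,2,3]=3  [0,3,6]=3  [1,2,3]=3  [1,2,6]=3  [2,3,6]=6  [2,5,6]=3  [3,5,6]=3  [4,5,6]=1
  size 4 → [0,1,2,3]=6  [0,2,3,6]=12  [0,3,5,6]=6  [1,2,3,6]=12  [1,2,5,6]=6  [2,3,5,6]=12  [2,4,5,6]=4  [3,4,5,6]=4
  size 5 → [0,1,2,3,6]=30  [0,2,3,5,6]=30  [0,3,4,5,6]=10  [1,2,3,5,6]=30  [1,2,4,5,6]=10  [2,3,4,5,6]=20
  first=0(u) contributes 60
  first=1(c) contributes 60
  first=4(b) contributes 90
|[w]| = 210

210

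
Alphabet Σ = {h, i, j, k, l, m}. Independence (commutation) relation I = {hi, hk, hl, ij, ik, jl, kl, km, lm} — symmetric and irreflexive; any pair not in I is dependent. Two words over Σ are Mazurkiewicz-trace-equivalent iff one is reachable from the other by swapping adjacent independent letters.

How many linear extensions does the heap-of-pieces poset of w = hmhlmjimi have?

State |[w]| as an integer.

drop 0:h onto floor
drop 1:m onto {0:h}
drop 2:h onto {1:m}
drop 3:l onto floor
drop 4:m onto {2:h}
drop 5:j onto {4:m}
drop 6:i onto {3:l, 4:m}
drop 7:m onto {5:j, 6:i}
drop 8:i onto {7:m}
ground layer = {0:h, 3:l}
drop-orders for the pieces not yet dropped (sum over which currently-grounded one goes next):
  1 to go: {8} 1
  2 to go: {7,8} 1
  3 to go: {5,7,8} 1  {6,7,8} 1
  4 to go: {3,6,7,8} 1  {5,6,7,8} 2
  5 to go: {3,5,6,7,8} 3  {4,5,6,7,8} 2
  6 to go: {2,4,5,6,7,8} 2  {3,4,5,6,7,8} 5
  7 to go: {1,2,4,5,6,7,8} 2  {2,3,4,5,6,7,8} 7
  if 0:h drops first: 9 orders
  if 3:l drops first: 2 orders
heap linearizations: 11

11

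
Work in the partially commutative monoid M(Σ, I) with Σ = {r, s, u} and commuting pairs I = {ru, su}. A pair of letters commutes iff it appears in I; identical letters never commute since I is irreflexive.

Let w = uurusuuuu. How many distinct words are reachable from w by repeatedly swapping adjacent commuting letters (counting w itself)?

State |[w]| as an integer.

0(u) covers ∅
1(u) covers 0:u
2(r) covers ∅
3(u) covers 1:u
4(s) covers 2:r
5(u) covers 3:u
6(u) covers 5:u
7(u) covers 6:u
8(u) covers 7:u
floor of heap: 0:u, 2:r
completions by unplaced set U, small U first (add the entries for U minus each lowest piece of U):
  |U|=1: {4}:1  {8}:1
  |U|=2: {2,4}:1  {4,8}:2  {7,8}:1
  |U|=3: {2,4,8}:3  {4,7,8}:3  {6,7,8}:1
  |U|=4: {2,4,7,8}:6  {4,6,7,8}:4  {5,6,7,8}:1
  |U|=5: {2,4,6,7,8}:10  {3,5,6,7,8}:1  {4,5,6,7,8}:5
  |U|=6: {1,3,5,6,7,8}:1  {2,4,5,6,7,8}:15  {3,4,5,6,7,8}:6
  |U|=7: {0,1,3,5,6,7,8}:1  {1,3,4,5,6,7,8}:7  {2,3,4,5,6,7,8}:21
  start at 0(u): 28
  start at 2(r): 8
sum over floor = 36

36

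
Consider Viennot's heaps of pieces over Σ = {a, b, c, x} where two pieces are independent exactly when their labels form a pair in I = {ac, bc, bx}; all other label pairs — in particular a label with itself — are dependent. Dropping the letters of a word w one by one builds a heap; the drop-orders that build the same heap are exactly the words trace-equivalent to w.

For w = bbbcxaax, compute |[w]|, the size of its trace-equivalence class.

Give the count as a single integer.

piece 0:b — minimal
piece 1:b rests on {0:b}
piece 2:b rests on {1:b}
piece 3:c — minimal
piece 4:x rests on {3:c}
piece 5:a rests on {2:b, 4:x}
piece 6:a rests on {5:a}
piece 7:x rests on {6:a}
minimal pieces: {0:b, 3:c}
ways to finish when only these pieces remain (= sum over removing one remaining piece with nothing left below it):
  1 left: {7}→1
  2 left: {6,7}→1
  3 left: {5,6,7}→1
  4 left: {2,5,6,7}→1  {4,5,6,7}→1
  5 left: {1,2,5,6,7}→1  {2,4,5,6,7}→2  {3,4,5,6,7}→1
  6 left: {0,1,2,5,6,7}→1  {1,2,4,5,6,7}→3  {2,3,4,5,6,7}→3
  placing 0:b first → 6 extensions
  placing 3:c first → 4 extensions
total linear extensions = 10

10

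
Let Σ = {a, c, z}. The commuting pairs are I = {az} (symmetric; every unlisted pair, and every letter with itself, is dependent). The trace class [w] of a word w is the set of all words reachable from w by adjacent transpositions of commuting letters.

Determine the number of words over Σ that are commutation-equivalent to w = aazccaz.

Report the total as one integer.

6

drop 0:a onto floor
drop 1:a onto {0:a}
drop 2:z onto floor
drop 3:c onto {1:a, 2:z}
drop 4:c onto {3:c}
drop 5:a onto {4:c}
drop 6:z onto {4:c}
ground layer = {0:a, 2:z}
drop-orders for the pieces not yet dropped (sum over which currently-grounded one goes next):
  1 to go: {5} 1  {6} 1
  2 to go: {5,6} 2
  3 to go: {4,5,6} 2
  4 to go: {3,4,5,6} 2
  5 to go: {1,3,4,5,6} 2  {2,3,4,5,6} 2
  if 0:a drops first: 4 orders
  if 2:z drops first: 2 orders
heap linearizations: 6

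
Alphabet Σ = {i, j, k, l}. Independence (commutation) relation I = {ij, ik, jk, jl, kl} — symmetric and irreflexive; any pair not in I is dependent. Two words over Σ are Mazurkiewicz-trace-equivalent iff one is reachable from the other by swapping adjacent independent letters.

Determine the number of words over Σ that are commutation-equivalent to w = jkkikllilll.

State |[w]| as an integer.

1320

0(j) covers ∅
1(k) covers ∅
2(k) covers 1:k
3(i) covers ∅
4(k) covers 2:k
5(l) covers 3:i
6(l) covers 5:l
7(i) covers 6:l
8(l) covers 7:i
9(l) covers 8:l
10(l) covers 9:l
floor of heap: 0:j, 1:k, 3:i
completions by unplaced set U, small U first (add the entries for U minus each lowest piece of U):
  |U|=1: {0}:1  {4}:1  {10}:1
  |U|=2: {0,4}:2  {0,10}:2  {2,4}:1  {4,10}:2  {9,10}:1
  |U|=3: {0,2,4}:3  {0,4,10}:6  {0,9,10}:3  {1,2,4}:1  {2,4,10}:3  {4,9,10}:3  {8,9,10}:1
  |U|=4: {0,1,2,4}:4  {0,2,4,10}:12  {0,4,9,10}:12  {0,8,9,10}:4  {1,2,4,10}:4  {2,4,9,10}:6  {4,8,9,10}:4  {7,8,9,10}:1
  |U|=5: {0,1,2,4,10}:20  {0,2,4,9,10}:30  {0,4,8,9,10}:20  {0,7,8,9,10}:5  {1,2,4,9,10}:10  {2,4,8,9,10}:10  {4,7,8,9,10}:5  {6,7,8,9,10}:1
  |U|=6: {0,1,2,4,9,10}:60  {0,2,4,8,9,10}:60  {0,4,7,8,9,10}:30  {0,6,7,8,9,10}:6  {1,2,4,8,9,10}:20  {2,4,7,8,9,10}:15  {4,6,7,8,9,10}:6  {5,6,7,8,9,10}:1
  |U|=7: {0,1,2,4,8,9,10}:140  {0,2,4,7,8,9,10}:105  {0,4,6,7,8,9,10}:42  {0,5,6,7,8,9,10}:7  {1,2,4,7,8,9,10}:35  {2,4,6,7,8,9,10}:21  {3,5,6,7,8,9,10}:1  {4,5,6,7,8,9,10}:7
  |U|=8: {0,1,2,4,7,8,9,10}:280  {0,2,4,6,7,8,9,10}:168  {0,3,5,6,7,8,9,10}:8  {0,4,5,6,7,8,9,10}:56  {1,2,4,6,7,8,9,10}:56  {2,4,5,6,7,8,9,10}:28  {3,4,5,6,7,8,9,10}:8
  |U|=9: {0,1,2,4,6,7,8,9,10}:504  {0,2,4,5,6,7,8,9,10}:252  {0,3,4,5,6,7,8,9,10}:72  {1,2,4,5,6,7,8,9,10}:84  {2,3,4,5,6,7,8,9,10}:36
  start at 0(j): 120
  start at 1(k): 360
  start at 3(i): 840
sum over floor = 1320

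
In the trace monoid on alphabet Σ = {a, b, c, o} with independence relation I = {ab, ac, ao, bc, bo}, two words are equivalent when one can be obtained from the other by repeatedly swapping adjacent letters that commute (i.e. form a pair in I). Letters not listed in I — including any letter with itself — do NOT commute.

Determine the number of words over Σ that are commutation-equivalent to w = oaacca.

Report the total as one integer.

20

piece 0:o — minimal
piece 1:a — minimal
piece 2:a rests on {1:a}
piece 3:c rests on {0:o}
piece 4:c rests on {3:c}
piece 5:a rests on {2:a}
minimal pieces: {0:o, 1:a}
ways to finish when only these pieces remain (= sum over removing one remaining piece with nothing left below it):
  1 left: {4}→1  {5}→1
  2 left: {2,5}→1  {3,4}→1  {4,5}→2
  3 left: {0,3,4}→1  {1,2,5}→1  {2,4,5}→3  {3,4,5}→3
  4 left: {0,3,4,5}→4  {1,2,4,5}→4  {2,3,4,5}→6
  placing 0:o first → 10 extensions
  placing 1:a first → 10 extensions
total linear extensions = 20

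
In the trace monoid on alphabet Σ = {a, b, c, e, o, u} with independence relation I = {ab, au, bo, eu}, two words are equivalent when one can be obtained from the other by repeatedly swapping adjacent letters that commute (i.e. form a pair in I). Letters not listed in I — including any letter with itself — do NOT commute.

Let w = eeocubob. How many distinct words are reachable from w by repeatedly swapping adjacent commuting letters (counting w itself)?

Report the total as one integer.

drop 0:e onto floor
drop 1:e onto {0:e}
drop 2:o onto {1:e}
drop 3:c onto {2:o}
drop 4:u onto {3:c}
drop 5:b onto {4:u}
drop 6:o onto {4:u}
drop 7:b onto {5:b}
ground layer = {0:e}
drop-orders for the pieces not yet dropped (sum over which currently-grounded one goes next):
  1 to go: {6} 1  {7} 1
  2 to go: {5,7} 1  {6,7} 2
  3 to go: {5,6,7} 3
  4 to go: {4,5,6,7} 3
  5 to go: {3,4,5,6,7} 3
  6 to go: {2,3,4,5,6,7} 3
  if 0:e drops first: 3 orders

3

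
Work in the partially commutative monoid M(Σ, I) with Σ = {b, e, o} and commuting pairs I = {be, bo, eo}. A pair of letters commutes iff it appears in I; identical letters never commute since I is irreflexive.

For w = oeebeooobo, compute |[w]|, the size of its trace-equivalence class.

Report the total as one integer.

2520

#0=o has no predecessor
#1=e has no predecessor
#2=e depends on [1:e]
#3=b has no predecessor
#4=e depends on [2:e]
#5=o depends on [0:o]
#6=o depends on [5:o]
#7=o depends on [6:o]
#8=b depends on [3:b]
#9=o depends on [7:o]
sources: [0:o, 1:e, 3:b]
N(rest) = Σ N(rest − s) over sources s of rest; N(one piece) = 1:
  size 1 → [4]=1  [8]=1  [9]=1
  size 2 → [2,4]=1  [3,8]=1  [4,8]=2  [4,9]=2  [7,9]=1  [8,9]=2
  size 3 → [1,2,4]=1  [2,4,8]=3  [2,4,9]=3  [3,4,8]=3  [3,8,9]=3  [4,7,9]=3  [4,8,9]=6  [6,7,9]=1  [7,8,9]=3
  size 4 → [1,2,4,8]=4  [1,2,4,9]=4  [2,3,4,8]=6  [2,4,7,9]=6  [2,4,8,9]=12  [3,4,8,9]=12  [3,7,8,9]=6  [4,6,7,9]=4  [4,7,8,9]=12  [5,6,7,9]=1  [6,7,8,9]=4
  size 5 → [0,5,6,7,9]=1  [1,2,3,4,8]=10  [1,2,4,7,9]=10  [1,2,4,8,9]=20  [2,3,4,8,9]=30  [2,4,6,7,9]=10  [2,4,7,8,9]=30  [3,4,7,8,9]=30  [3,6,7,8,9]=10  [4,5,6,7,9]=5  [4,6,7,8,9]=20  [5,6,7,8,9]=5
  size 6 → [0,4,5,6,7,9]=6  [0,5,6,7,8,9]=6  [1,2,3,4,8,9]=60  [1,2,4,6,7,9]=20  [1,2,4,7,8,9]=60  [2,3,4,7,8,9]=90  [2,4,5,6,7,9]=15  [2,4,6,7,8,9]=60  [3,4,6,7,8,9]=60  [3,5,6,7,8,9]=15  [4,5,6,7,8,9]=30
  size 7 → [0,2,4,5,6,7,9]=21  [0,3,5,6,7,8,9]=21  [0,4,5,6,7,8,9]=42  [1,2,3,4,7,8,9]=210  [1,2,4,5,6,7,9]=35  [1,2,4,6,7,8,9]=140  [2,3,4,6,7,8,9]=210  [2,4,5,6,7,8,9]=105  [3,4,5,6,7,8,9]=105
  size 8 → [0,1,2,4,5,6,7,9]=56  [0,2,4,5,6,7,8,9]=168  [0,3,4,5,6,7,8,9]=168  [1,2,3,4,6,7,8,9]=560  [1,2,4,5,6,7,8,9]=280  [2,3,4,5,6,7,8,9]=420
  first=0(o) contributes 1260
  first=1(e) contributes 756
  first=3(b) contributes 504
|[w]| = 2520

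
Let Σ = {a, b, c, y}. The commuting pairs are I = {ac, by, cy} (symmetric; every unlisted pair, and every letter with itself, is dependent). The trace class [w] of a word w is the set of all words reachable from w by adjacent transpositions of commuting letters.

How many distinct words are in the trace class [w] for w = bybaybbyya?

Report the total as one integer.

drop 0:b onto floor
drop 1:y onto floor
drop 2:b onto {0:b}
drop 3:a onto {1:y, 2:b}
drop 4:y onto {3:a}
drop 5:b onto {3:a}
drop 6:b onto {5:b}
drop 7:y onto {4:y}
drop 8:y onto {7:y}
drop 9:a onto {6:b, 8:y}
ground layer = {0:b, 1:y}
drop-orders for the pieces not yet dropped (sum over which currently-grounded one goes next):
  1 to go: {9} 1
  2 to go: {6,9} 1  {8,9} 1
  3 to go: {5,6,9} 1  {6,8,9} 2  {7,8,9} 1
  4 to go: {4,7,8,9} 1  {5,6,8,9} 3  {6,7,8,9} 3
  5 to go: {4,6,7,8,9} 4  {5,6,7,8,9} 6
  6 to go: {4,5,6,7,8,9} 10
  7 to go: {3,4,5,6,7,8,9} 10
  8 to go: {1,3,4,5,6,7,8,9} 10  {2,3,4,5,6,7,8,9} 10
  if 0:b drops first: 20 orders
  if 1:y drops first: 10 orders
heap linearizations: 30

30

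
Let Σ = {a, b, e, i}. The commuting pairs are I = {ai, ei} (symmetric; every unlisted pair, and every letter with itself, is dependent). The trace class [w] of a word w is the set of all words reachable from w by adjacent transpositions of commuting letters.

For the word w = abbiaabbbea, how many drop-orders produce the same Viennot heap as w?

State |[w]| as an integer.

3

#0=a has no predecessor
#1=b depends on [0:a]
#2=b depends on [1:b]
#3=i depends on [2:b]
#4=a depends on [2:b]
#5=a depends on [4:a]
#6=b depends on [3:i, 5:a]
#7=b depends on [6:b]
#8=b depends on [7:b]
#9=e depends on [8:b]
#10=a depends on [9:e]
sources: [0:a]
N(rest) = Σ N(rest − s) over sources s of rest; N(one piece) = 1:
  size 1 → [10]=1
  size 2 → [9,10]=1
  size 3 → [8,9,10]=1
  size 4 → [7,8,9,10]=1
  size 5 → [6,7,8,9,10]=1
  size 6 → [3,6,7,8,9,10]=1  [5,6,7,8,9,10]=1
  size 7 → [3,5,6,7,8,9,10]=2  [4,5,6,7,8,9,10]=1
  size 8 → [3,4,5,6,7,8,9,10]=3
  size 9 → [2,3,4,5,6,7,8,9,10]=3
  first=0(a) contributes 3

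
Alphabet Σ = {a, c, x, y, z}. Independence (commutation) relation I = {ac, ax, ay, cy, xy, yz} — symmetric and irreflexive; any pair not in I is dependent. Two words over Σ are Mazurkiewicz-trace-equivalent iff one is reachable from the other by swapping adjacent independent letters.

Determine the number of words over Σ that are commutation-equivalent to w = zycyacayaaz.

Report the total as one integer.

2475

0(z) covers ∅
1(y) covers ∅
2(c) covers 0:z
3(y) covers 1:y
4(a) covers 0:z
5(c) covers 2:c
6(a) covers 4:a
7(y) covers 3:y
8(a) covers 6:a
9(a) covers 8:a
10(z) covers 5:c, 9:a
floor of heap: 0:z, 1:y
completions by unplaced set U, small U first (add the entries for U minus each lowest piece of U):
  |U|=1: {7}:1  {10}:1
  |U|=2: {3,7}:1  {5,10}:1  {7,10}:2  {9,10}:1
  |U|=3: {1,3,7}:1  {2,5,10}:1  {3,7,10}:3  {5,7,10}:3  {5,9,10}:2  {7,9,10}:3  {8,9,10}:1
  |U|=4: {1,3,7,10}:4  {2,5,7,10}:4  {2,5,9,10}:3  {3,5,7,10}:6  {3,7,9,10}:6  {5,7,9,10}:8  {5,8,9,10}:3  {6,8,9,10}:1  {7,8,9,10}:4
  |U|=5: {1,3,5,7,10}:10  {1,3,7,9,10}:10  {2,3,5,7,10}:10  {2,5,7,9,10}:15  {2,5,8,9,10}:6  {3,5,7,9,10}:20  {3,7,8,9,10}:10  {4,6,8,9,10}:1  {5,6,8,9,10}:4  {5,7,8,9,10}:15  {6,7,8,9,10}:5
  |U|=6: {1,2,3,5,7,10}:20  {1,3,5,7,9,10}:40  {1,3,7,8,9,10}:20  {2,3,5,7,9,10}:45  {2,5,6,8,9,10}:10  {2,5,7,8,9,10}:36  {3,5,7,8,9,10}:45  {3,6,7,8,9,10}:15  {4,5,6,8,9,10}:5  {4,6,7,8,9,10}:6  {5,6,7,8,9,10}:24
  |U|=7: {1,2,3,5,7,9,10}:105  {1,3,5,7,8,9,10}:105  {1,3,6,7,8,9,10}:35  {2,3,5,7,8,9,10}:126  {2,4,5,6,8,9,10}:15  {2,5,6,7,8,9,10}:70  {3,4,6,7,8,9,10}:21  {3,5,6,7,8,9,10}:84  {4,5,6,7,8,9,10}:35
  |U|=8: {0,2,4,5,6,8,9,10}:15  {1,2,3,5,7,8,9,10}:336  {1,3,4,6,7,8,9,10}:56  {1,3,5,6,7,8,9,10}:224  {2,3,5,6,7,8,9,10}:280  {2,4,5,6,7,8,9,10}:120  {3,4,5,6,7,8,9,10}:140
  |U|=9: {0,2,4,5,6,7,8,9,10}:135  {1,2,3,5,6,7,8,9,10}:840  {1,3,4,5,6,7,8,9,10}:420  {2,3,4,5,6,7,8,9,10}:540
  start at 0(z): 1800
  start at 1(y): 675
sum over floor = 2475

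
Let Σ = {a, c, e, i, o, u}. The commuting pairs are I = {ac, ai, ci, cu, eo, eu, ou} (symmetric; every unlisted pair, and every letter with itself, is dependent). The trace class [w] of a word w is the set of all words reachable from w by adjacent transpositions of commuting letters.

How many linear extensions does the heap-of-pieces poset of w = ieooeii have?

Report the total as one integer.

drop 0:i onto floor
drop 1:e onto {0:i}
drop 2:o onto {0:i}
drop 3:o onto {2:o}
drop 4:e onto {1:e}
drop 5:i onto {3:o, 4:e}
drop 6:i onto {5:i}
ground layer = {0:i}
drop-orders for the pieces not yet dropped (sum over which currently-grounded one goes next):
  1 to go: {6} 1
  2 to go: {5,6} 1
  3 to go: {3,5,6} 1  {4,5,6} 1
  4 to go: {1,4,5,6} 1  {2,3,5,6} 1  {3,4,5,6} 2
  5 to go: {1,3,4,5,6} 3  {2,3,4,5,6} 3
  if 0:i drops first: 6 orders

6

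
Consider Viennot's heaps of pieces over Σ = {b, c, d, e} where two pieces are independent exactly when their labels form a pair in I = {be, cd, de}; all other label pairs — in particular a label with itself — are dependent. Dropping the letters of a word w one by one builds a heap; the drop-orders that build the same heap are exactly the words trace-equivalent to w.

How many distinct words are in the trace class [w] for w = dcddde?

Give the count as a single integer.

0(d) covers ∅
1(c) covers ∅
2(d) covers 0:d
3(d) covers 2:d
4(d) covers 3:d
5(e) covers 1:c
floor of heap: 0:d, 1:c
completions by unplaced set U, small U first (add the entries for U minus each lowest piece of U):
  |U|=1: {4}:1  {5}:1
  |U|=2: {1,5}:1  {3,4}:1  {4,5}:2
  |U|=3: {1,4,5}:3  {2,3,4}:1  {3,4,5}:3
  |U|=4: {0,2,3,4}:1  {1,3,4,5}:6  {2,3,4,5}:4
  start at 0(d): 10
  start at 1(c): 5
sum over floor = 15

15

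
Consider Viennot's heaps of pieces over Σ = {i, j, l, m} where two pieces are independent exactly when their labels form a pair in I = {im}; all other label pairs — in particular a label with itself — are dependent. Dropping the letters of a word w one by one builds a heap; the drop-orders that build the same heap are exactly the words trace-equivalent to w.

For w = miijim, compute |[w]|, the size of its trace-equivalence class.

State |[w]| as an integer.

drop 0:m onto floor
drop 1:i onto floor
drop 2:i onto {1:i}
drop 3:j onto {0:m, 2:i}
drop 4:i onto {3:j}
drop 5:m onto {3:j}
ground layer = {0:m, 1:i}
drop-orders for the pieces not yet dropped (sum over which currently-grounded one goes next):
  1 to go: {4} 1  {5} 1
  2 to go: {4,5} 2
  3 to go: {3,4,5} 2
  4 to go: {0,3,4,5} 2  {2,3,4,5} 2
  if 0:m drops first: 2 orders
  if 1:i drops first: 4 orders
heap linearizations: 6

6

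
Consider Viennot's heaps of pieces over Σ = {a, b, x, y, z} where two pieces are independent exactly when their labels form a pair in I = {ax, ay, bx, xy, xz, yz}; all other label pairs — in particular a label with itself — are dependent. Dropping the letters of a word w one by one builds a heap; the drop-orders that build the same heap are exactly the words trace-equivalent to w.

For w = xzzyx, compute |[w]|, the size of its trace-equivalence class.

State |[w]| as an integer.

#0=x has no predecessor
#1=z has no predecessor
#2=z depends on [1:z]
#3=y has no predecessor
#4=x depends on [0:x]
sources: [0:x, 1:z, 3:y]
N(rest) = Σ N(rest − s) over sources s of rest; N(one piece) = 1:
  size 1 → [2]=1  [3]=1  [4]=1
  size 2 → [0,4]=1  [1,2]=1  [2,3]=2  [2,4]=2  [3,4]=2
  size 3 → [0,2,4]=3  [0,3,4]=3  [1,2,3]=3  [1,2,4]=3  [2,3,4]=6
  first=0(x) contributes 12
  first=1(z) contributes 12
  first=3(y) contributes 6
|[w]| = 30

30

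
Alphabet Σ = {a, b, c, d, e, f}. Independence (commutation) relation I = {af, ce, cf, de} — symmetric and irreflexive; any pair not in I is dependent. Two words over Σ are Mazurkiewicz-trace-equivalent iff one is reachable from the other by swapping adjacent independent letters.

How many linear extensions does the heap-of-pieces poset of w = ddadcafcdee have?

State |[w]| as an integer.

21

piece 0:d — minimal
piece 1:d rests on {0:d}
piece 2:a rests on {1:d}
piece 3:d rests on {2:a}
piece 4:c rests on {3:d}
piece 5:a rests on {4:c}
piece 6:f rests on {3:d}
piece 7:c rests on {5:a}
piece 8:d rests on {6:f, 7:c}
piece 9:e rests on {5:a, 6:f}
piece 10:e rests on {9:e}
minimal pieces: {0:d}
ways to finish when only these pieces remain (= sum over removing one remaining piece with nothing left below it):
  1 left: {8}→1  {10}→1
  2 left: {7,8}→1  {8,10}→2  {9,10}→1
  3 left: {7,8,10}→3  {8,9,10}→3
  4 left: {6,8,9,10}→3  {7,8,9,10}→6
  5 left: {5,7,8,9,10}→6  {6,7,8,9,10}→9
  6 left: {4,5,7,8,9,10}→6  {5,6,7,8,9,10}→15
  7 left: {4,5,6,7,8,9,10}→21
  8 left: {3,4,5,6,7,8,9,10}→21
  9 left: {2,3,4,5,6,7,8,9,10}→21
  placing 0:d first → 21 extensions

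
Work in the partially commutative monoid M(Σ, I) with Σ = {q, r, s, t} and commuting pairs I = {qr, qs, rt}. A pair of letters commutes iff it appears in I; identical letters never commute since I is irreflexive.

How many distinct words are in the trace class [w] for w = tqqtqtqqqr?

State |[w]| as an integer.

drop 0:t onto floor
drop 1:q onto {0:t}
drop 2:q onto {1:q}
drop 3:t onto {2:q}
drop 4:q onto {3:t}
drop 5:t onto {4:q}
drop 6:q onto {5:t}
drop 7:q onto {6:q}
drop 8:q onto {7:q}
drop 9:r onto floor
ground layer = {0:t, 9:r}
drop-orders for the pieces not yet dropped (sum over which currently-grounded one goes next):
  1 to go: {8} 1  {9} 1
  2 to go: {7,8} 1  {8,9} 2
  3 to go: {6,7,8} 1  {7,8,9} 3
  4 to go: {5,6,7,8} 1  {6,7,8,9} 4
  5 to go: {4,5,6,7,8} 1  {5,6,7,8,9} 5
  6 to go: {3,4,5,6,7,8} 1  {4,5,6,7,8,9} 6
  7 to go: {2,3,4,5,6,7,8} 1  {3,4,5,6,7,8,9} 7
  8 to go: {1,2,3,4,5,6,7,8} 1  {2,3,4,5,6,7,8,9} 8
  if 0:t drops first: 9 orders
  if 9:r drops first: 1 orders
heap linearizations: 10

10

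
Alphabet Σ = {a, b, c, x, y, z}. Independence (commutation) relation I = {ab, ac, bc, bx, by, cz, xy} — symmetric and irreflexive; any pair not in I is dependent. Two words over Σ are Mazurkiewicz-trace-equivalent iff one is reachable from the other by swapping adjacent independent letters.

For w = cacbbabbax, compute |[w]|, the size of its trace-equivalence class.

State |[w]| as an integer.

#0=c has no predecessor
#1=a has no predecessor
#2=c depends on [0:c]
#3=b has no predecessor
#4=b depends on [3:b]
#5=a depends on [1:a]
#6=b depends on [4:b]
#7=b depends on [6:b]
#8=a depends on [5:a]
#9=x depends on [2:c, 8:a]
sources: [0:c, 1:a, 3:b]
N(rest) = Σ N(rest − s) over sources s of rest; N(one piece) = 1:
  size 1 → [7]=1  [9]=1
  size 2 → [2,9]=1  [6,7]=1  [7,9]=2  [8,9]=1
  size 3 → [0,2,9]=1  [2,7,9]=3  [2,8,9]=2  [4,6,7]=1  [5,8,9]=1  [6,7,9]=3  [7,8,9]=3
  size 4 → [0,2,7,9]=4  [0,2,8,9]=3  [1,5,8,9]=1  [2,5,8,9]=3  [2,6,7,9]=6  [2,7,8,9]=8  [3,4,6,7]=1  [4,6,7,9]=4  [5,7,8,9]=4  [6,7,8,9]=6
  size 5 → [0,2,5,8,9]=6  [0,2,6,7,9]=10  [0,2,7,8,9]=15  [1,2,5,8,9]=4  [1,5,7,8,9]=5  [2,4,6,7,9]=10  [2,5,7,8,9]=15  [2,6,7,8,9]=20  [3,4,6,7,9]=5  [4,6,7,8,9]=10  [5,6,7,8,9]=10
  size 6 → [0,1,2,5,8,9]=10  [0,2,4,6,7,9]=20  [0,2,5,7,8,9]=36  [0,2,6,7,8,9]=45  [1,2,5,7,8,9]=24  [1,5,6,7,8,9]=15  [2,3,4,6,7,9]=15  [2,4,6,7,8,9]=40  [2,5,6,7,8,9]=45  [3,4,6,7,8,9]=15  [4,5,6,7,8,9]=20
  size 7 → [0,1,2,5,7,8,9]=70  [0,2,3,4,6,7,9]=35  [0,2,4,6,7,8,9]=105  [0,2,5,6,7,8,9]=126  [1,2,5,6,7,8,9]=84  [1,4,5,6,7,8,9]=35  [2,3,4,6,7,8,9]=70  [2,4,5,6,7,8,9]=105  [3,4,5,6,7,8,9]=35
  size 8 → [0,1,2,5,6,7,8,9]=280  [0,2,3,4,6,7,8,9]=210  [0,2,4,5,6,7,8,9]=336  [1,2,4,5,6,7,8,9]=224  [1,3,4,5,6,7,8,9]=70  [2,3,4,5,6,7,8,9]=210
  first=0(c) contributes 504
  first=1(a) contributes 756
  first=3(b) contributes 840
|[w]| = 2100

2100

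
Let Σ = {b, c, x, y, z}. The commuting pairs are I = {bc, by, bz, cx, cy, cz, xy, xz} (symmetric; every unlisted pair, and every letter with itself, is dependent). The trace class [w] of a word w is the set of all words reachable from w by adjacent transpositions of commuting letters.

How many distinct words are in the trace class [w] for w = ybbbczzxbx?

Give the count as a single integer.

840

piece 0:y — minimal
piece 1:b — minimal
piece 2:b rests on {1:b}
piece 3:b rests on {2:b}
piece 4:c — minimal
piece 5:z rests on {0:y}
piece 6:z rests on {5:z}
piece 7:x rests on {3:b}
piece 8:b rests on {7:x}
piece 9:x rests on {8:b}
minimal pieces: {0:y, 1:b, 4:c}
ways to finish when only these pieces remain (= sum over removing one remaining piece with nothing left below it):
  1 left: {4}→1  {6}→1  {9}→1
  2 left: {4,6}→2  {4,9}→2  {5,6}→1  {6,9}→2  {8,9}→1
  3 left: {0,5,6}→1  {4,5,6}→3  {4,6,9}→6  {4,8,9}→3  {5,6,9}→3  {6,8,9}→3  {7,8,9}→1
  4 left: {0,4,5,6}→4  {0,5,6,9}→4  {3,7,8,9}→1  {4,5,6,9}→12  {4,6,8,9}→12  {4,7,8,9}→4  {5,6,8,9}→6  {6,7,8,9}→4
  5 left: {0,4,5,6,9}→20  {0,5,6,8,9}→10  {2,3,7,8,9}→1  {3,4,7,8,9}→5  {3,6,7,8,9}→5  {4,5,6,8,9}→30  {4,6,7,8,9}→20  {5,6,7,8,9}→10
  6 left: {0,4,5,6,8,9}→60  {0,5,6,7,8,9}→20  {1,2,3,7,8,9}→1  {2,3,4,7,8,9}→6  {2,3,6,7,8,9}→6  {3,4,6,7,8,9}→30  {3,5,6,7,8,9}→15  {4,5,6,7,8,9}→60
  7 left: {0,3,5,6,7,8,9}→35  {0,4,5,6,7,8,9}→140  {1,2,3,4,7,8,9}→7  {1,2,3,6,7,8,9}→7  {2,3,4,6,7,8,9}→42  {2,3,5,6,7,8,9}→21  {3,4,5,6,7,8,9}→105
  8 left: {0,2,3,5,6,7,8,9}→56  {0,3,4,5,6,7,8,9}→280  {1,2,3,4,6,7,8,9}→56  {1,2,3,5,6,7,8,9}→28  {2,3,4,5,6,7,8,9}→168
  placing 0:y first → 252 extensions
  placing 1:b first → 504 extensions
  placing 4:c first → 84 extensions
total linear extensions = 840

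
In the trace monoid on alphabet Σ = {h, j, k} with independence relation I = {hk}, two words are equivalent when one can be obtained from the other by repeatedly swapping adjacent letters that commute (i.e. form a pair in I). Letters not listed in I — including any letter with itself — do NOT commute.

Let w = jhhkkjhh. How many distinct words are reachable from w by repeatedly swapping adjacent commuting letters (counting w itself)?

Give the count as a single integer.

#0=j has no predecessor
#1=h depends on [0:j]
#2=h depends on [1:h]
#3=k depends on [0:j]
#4=k depends on [3:k]
#5=j depends on [2:h, 4:k]
#6=h depends on [5:j]
#7=h depends on [6:h]
sources: [0:j]
N(rest) = Σ N(rest − s) over sources s of rest; N(one piece) = 1:
  size 1 → [7]=1
  size 2 → [6,7]=1
  size 3 → [5,6,7]=1
  size 4 → [2,5,6,7]=1  [4,5,6,7]=1
  size 5 → [1,2,5,6,7]=1  [2,4,5,6,7]=2  [3,4,5,6,7]=1
  size 6 → [1,2,4,5,6,7]=3  [2,3,4,5,6,7]=3
  first=0(j) contributes 6

6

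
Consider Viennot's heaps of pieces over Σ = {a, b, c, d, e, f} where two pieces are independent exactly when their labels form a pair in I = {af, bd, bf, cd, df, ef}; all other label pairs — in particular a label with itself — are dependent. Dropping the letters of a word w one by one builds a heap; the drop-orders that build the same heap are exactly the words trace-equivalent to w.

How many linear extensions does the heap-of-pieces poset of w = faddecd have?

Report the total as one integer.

0(f) covers ∅
1(a) covers ∅
2(d) covers 1:a
3(d) covers 2:d
4(e) covers 3:d
5(c) covers 0:f, 4:e
6(d) covers 4:e
floor of heap: 0:f, 1:a
completions by unplaced set U, small U first (add the entries for U minus each lowest piece of U):
  |U|=1: {5}:1  {6}:1
  |U|=2: {0,5}:1  {5,6}:2
  |U|=3: {0,5,6}:3  {4,5,6}:2
  |U|=4: {0,4,5,6}:5  {3,4,5,6}:2
  |U|=5: {0,3,4,5,6}:7  {2,3,4,5,6}:2
  start at 0(f): 2
  start at 1(a): 9
sum over floor = 11

11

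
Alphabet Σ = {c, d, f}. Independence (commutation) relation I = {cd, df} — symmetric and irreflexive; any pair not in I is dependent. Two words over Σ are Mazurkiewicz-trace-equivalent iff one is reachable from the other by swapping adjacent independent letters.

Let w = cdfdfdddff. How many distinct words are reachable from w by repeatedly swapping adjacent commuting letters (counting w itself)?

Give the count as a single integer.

drop 0:c onto floor
drop 1:d onto floor
drop 2:f onto {0:c}
drop 3:d onto {1:d}
drop 4:f onto {2:f}
drop 5:d onto {3:d}
drop 6:d onto {5:d}
drop 7:d onto {6:d}
drop 8:f onto {4:f}
drop 9:f onto {8:f}
ground layer = {0:c, 1:d}
drop-orders for the pieces not yet dropped (sum over which currently-grounded one goes next):
  1 to go: {7} 1  {9} 1
  2 to go: {6,7} 1  {7,9} 2  {8,9} 1
  3 to go: {4,8,9} 1  {5,6,7} 1  {6,7,9} 3  {7,8,9} 3
  4 to go: {2,4,8,9} 1  {3,5,6,7} 1  {4,7,8,9} 4  {5,6,7,9} 4  {6,7,8,9} 6
  5 to go: {0,2,4,8,9} 1  {1,3,5,6,7} 1  {2,4,7,8,9} 5  {3,5,6,7,9} 5  {4,6,7,8,9} 10  {5,6,7,8,9} 10
  6 to go: {0,2,4,7,8,9} 6  {1,3,5,6,7,9} 6  {2,4,6,7,8,9} 15  {3,5,6,7,8,9} 15  {4,5,6,7,8,9} 20
  7 to go: {0,2,4,6,7,8,9} 21  {1,3,5,6,7,8,9} 21  {2,4,5,6,7,8,9} 35  {3,4,5,6,7,8,9} 35
  8 to go: {0,2,4,5,6,7,8,9} 56  {1,3,4,5,6,7,8,9} 56  {2,3,4,5,6,7,8,9} 70
  if 0:c drops first: 126 orders
  if 1:d drops first: 126 orders
heap linearizations: 252

252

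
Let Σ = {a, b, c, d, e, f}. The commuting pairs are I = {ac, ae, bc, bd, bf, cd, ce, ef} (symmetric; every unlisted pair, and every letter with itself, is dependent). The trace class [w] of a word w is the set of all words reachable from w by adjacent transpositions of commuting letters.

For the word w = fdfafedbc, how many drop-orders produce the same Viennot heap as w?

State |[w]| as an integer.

32

piece 0:f — minimal
piece 1:d rests on {0:f}
piece 2:f rests on {1:d}
piece 3:a rests on {2:f}
piece 4:f rests on {3:a}
piece 5:e rests on {1:d}
piece 6:d rests on {4:f, 5:e}
piece 7:b rests on {3:a, 5:e}
piece 8:c rests on {4:f}
minimal pieces: {0:f}
ways to finish when only these pieces remain (= sum over removing one remaining piece with nothing left below it):
  1 left: {6}→1  {7}→1  {8}→1
  2 left: {6,7}→2  {6,8}→2  {7,8}→2
  3 left: {4,6,8}→2  {5,6,7}→2  {6,7,8}→6
  4 left: {4,6,7,8}→8  {5,6,7,8}→8
  5 left: {3,4,6,7,8}→8  {4,5,6,7,8}→16
  6 left: {2,3,4,6,7,8}→8  {3,4,5,6,7,8}→24
  7 left: {2,3,4,5,6,7,8}→32
  placing 0:f first → 32 extensions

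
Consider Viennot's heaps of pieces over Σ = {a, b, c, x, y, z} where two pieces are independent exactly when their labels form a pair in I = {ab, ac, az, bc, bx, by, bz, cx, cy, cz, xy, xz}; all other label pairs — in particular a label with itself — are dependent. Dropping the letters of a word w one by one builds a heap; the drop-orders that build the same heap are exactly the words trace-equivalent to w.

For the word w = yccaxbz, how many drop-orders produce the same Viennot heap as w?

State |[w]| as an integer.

315

drop 0:y onto floor
drop 1:c onto floor
drop 2:c onto {1:c}
drop 3:a onto {0:y}
drop 4:x onto {3:a}
drop 5:b onto floor
drop 6:z onto {0:y}
ground layer = {0:y, 1:c, 5:b}
drop-orders for the pieces not yet dropped (sum over which currently-grounded one goes next):
  1 to go: {2} 1  {4} 1  {5} 1  {6} 1
  2 to go: {1,2} 1  {2,4} 2  {2,5} 2  {2,6} 2  {3,4} 1  {4,5} 2  {4,6} 2  {5,6} 2
  3 to go: {1,2,4} 3  {1,2,5} 3  {1,2,6} 3  {2,3,4} 3  {2,4,5} 6  {2,4,6} 6  {2,5,6} 6  {3,4,5} 3  {3,4,6} 3  {4,5,6} 6
  4 to go: {0,3,4,6} 3  {1,2,3,4} 6  {1,2,4,5} 12  {1,2,4,6} 12  {1,2,5,6} 12  {2,3,4,5} 12  {2,3,4,6} 12  {2,4,5,6} 24  {3,4,5,6} 12
  5 to go: {0,2,3,4,6} 15  {0,3,4,5,6} 15  {1,2,3,4,5} 30  {1,2,3,4,6} 30  {1,2,4,5,6} 60  {2,3,4,5,6} 60
  if 0:y drops first: 180 orders
  if 1:c drops first: 90 orders
  if 5:b drops first: 45 orders
heap linearizations: 315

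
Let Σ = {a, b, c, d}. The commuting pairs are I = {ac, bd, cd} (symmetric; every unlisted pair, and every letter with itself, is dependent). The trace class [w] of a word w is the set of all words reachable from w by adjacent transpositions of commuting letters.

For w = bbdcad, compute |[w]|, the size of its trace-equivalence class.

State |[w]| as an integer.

10

#0=b has no predecessor
#1=b depends on [0:b]
#2=d has no predecessor
#3=c depends on [1:b]
#4=a depends on [1:b, 2:d]
#5=d depends on [4:a]
sources: [0:b, 2:d]
N(rest) = Σ N(rest − s) over sources s of rest; N(one piece) = 1:
  size 1 → [3]=1  [5]=1
  size 2 → [3,5]=2  [4,5]=1
  size 3 → [2,4,5]=1  [3,4,5]=3
  size 4 → [1,3,4,5]=3  [2,3,4,5]=4
  first=0(b) contributes 7
  first=2(d) contributes 3
|[w]| = 10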